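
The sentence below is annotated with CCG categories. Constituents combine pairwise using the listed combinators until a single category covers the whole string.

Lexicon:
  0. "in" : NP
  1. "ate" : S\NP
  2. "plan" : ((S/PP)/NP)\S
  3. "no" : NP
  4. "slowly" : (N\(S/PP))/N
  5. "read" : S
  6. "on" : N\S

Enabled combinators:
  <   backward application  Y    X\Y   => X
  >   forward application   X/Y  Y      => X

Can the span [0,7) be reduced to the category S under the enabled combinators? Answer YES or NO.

NO

NP S\NP ((S/PP)/NP)\S NP (N\(S/PP))/N S N\S
CKY chart[0,7] = {N}; S ∉ chart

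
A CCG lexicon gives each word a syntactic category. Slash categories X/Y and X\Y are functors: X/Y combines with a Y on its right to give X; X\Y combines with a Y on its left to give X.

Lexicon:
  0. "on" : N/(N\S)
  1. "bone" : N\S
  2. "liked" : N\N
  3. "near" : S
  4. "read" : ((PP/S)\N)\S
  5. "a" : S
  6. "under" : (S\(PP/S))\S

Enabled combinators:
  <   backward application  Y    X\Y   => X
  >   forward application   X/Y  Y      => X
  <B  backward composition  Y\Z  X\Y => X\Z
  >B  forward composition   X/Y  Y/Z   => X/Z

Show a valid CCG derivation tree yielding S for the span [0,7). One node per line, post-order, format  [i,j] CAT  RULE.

[0,7] S   <
  [0,5] PP/S   <
    [0,3] N   >
      [0,1] "on" : N/(N\S)
      [1,3] N\S   <B
        [1,2] "bone" : N\S
        [2,3] "liked" : N\N
    [3,5] (PP/S)\N   <
      [3,4] "near" : S
      [4,5] "read" : ((PP/S)\N)\S
  [5,7] S\(PP/S)   <
    [5,6] "a" : S
    [6,7] "under" : (S\(PP/S))\S

[0,1] N/(N\S)  lex  "on"
[1,2] N\S  lex  "bone"
[2,3] N\N  lex  "liked"
[1,3] N\S  <B  k=2
[0,3] N  >  k=1
[3,4] S  lex  "near"
[4,5] ((PP/S)\N)\S  lex  "read"
[3,5] (PP/S)\N  <  k=4
[0,5] PP/S  <  k=3
[5,6] S  lex  "a"
[6,7] (S\(PP/S))\S  lex  "under"
[5,7] S\(PP/S)  <  k=6
[0,7] S  <  k=5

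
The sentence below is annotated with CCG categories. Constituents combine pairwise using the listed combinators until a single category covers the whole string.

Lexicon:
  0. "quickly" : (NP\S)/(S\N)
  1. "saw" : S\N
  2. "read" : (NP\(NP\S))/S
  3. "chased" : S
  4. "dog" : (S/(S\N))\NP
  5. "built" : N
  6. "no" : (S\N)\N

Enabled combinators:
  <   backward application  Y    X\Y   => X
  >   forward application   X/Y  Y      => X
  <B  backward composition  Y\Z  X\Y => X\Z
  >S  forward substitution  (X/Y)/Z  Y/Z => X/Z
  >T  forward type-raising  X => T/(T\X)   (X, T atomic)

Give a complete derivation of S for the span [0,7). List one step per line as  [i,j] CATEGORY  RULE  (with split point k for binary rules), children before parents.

[0,1] (NP\S)/(S\N)  lex  "quickly"
[1,2] S\N  lex  "saw"
[0,2] NP\S  >  k=1
[2,3] (NP\(NP\S))/S  lex  "read"
[3,4] S  lex  "chased"
[2,4] NP\(NP\S)  >  k=3
[0,4] NP  <  k=2
[4,5] (S/(S\N))\NP  lex  "dog"
[0,5] S/(S\N)  <  k=4
[5,6] N  lex  "built"
[6,7] (S\N)\N  lex  "no"
[5,7] S\N  <  k=6
[0,7] S  >  k=5

[0,7] S   >
  [0,5] S/(S\N)   <
    [0,4] NP   <
      [0,2] NP\S   >
        [0,1] "quickly" : (NP\S)/(S\N)
        [1,2] "saw" : S\N
      [2,4] NP\(NP\S)   >
        [2,3] "read" : (NP\(NP\S))/S
        [3,4] "chased" : S
    [4,5] "dog" : (S/(S\N))\NP
  [5,7] S\N   <
    [5,6] "built" : N
    [6,7] "no" : (S\N)\N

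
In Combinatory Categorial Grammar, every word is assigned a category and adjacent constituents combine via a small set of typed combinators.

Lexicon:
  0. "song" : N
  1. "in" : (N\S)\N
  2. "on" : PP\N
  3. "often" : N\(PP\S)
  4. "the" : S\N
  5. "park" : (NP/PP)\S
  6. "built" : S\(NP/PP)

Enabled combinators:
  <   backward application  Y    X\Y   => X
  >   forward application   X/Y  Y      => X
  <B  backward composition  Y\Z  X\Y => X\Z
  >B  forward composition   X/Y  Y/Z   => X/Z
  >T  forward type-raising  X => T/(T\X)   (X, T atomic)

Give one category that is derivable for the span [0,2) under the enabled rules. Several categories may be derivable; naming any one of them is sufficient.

[0,7] S   <
  [0,4] N   <
    [0,3] PP\S   <B
      [0,2] N\S   <
        [0,1] "song" : N
        [1,2] "in" : (N\S)\N
      [2,3] "on" : PP\N
    [3,4] "often" : N\(PP\S)
  [4,7] S\N   <B
    [4,5] "the" : S\N
    [5,7] S\S   <B
      [5,6] "park" : (NP/PP)\S
      [6,7] "built" : S\(NP/PP)

N\S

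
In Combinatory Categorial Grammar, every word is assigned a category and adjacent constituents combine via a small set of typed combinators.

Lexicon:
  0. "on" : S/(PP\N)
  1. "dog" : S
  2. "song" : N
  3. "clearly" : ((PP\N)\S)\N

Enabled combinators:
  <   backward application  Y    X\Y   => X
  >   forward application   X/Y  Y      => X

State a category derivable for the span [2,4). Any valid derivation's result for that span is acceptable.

(PP\N)\S

[0,4] S   >
  [0,1] "on" : S/(PP\N)
  [1,4] PP\N   <
    [1,2] "dog" : S
    [2,4] (PP\N)\S   <
      [2,3] "song" : N
      [3,4] "clearly" : ((PP\N)\S)\N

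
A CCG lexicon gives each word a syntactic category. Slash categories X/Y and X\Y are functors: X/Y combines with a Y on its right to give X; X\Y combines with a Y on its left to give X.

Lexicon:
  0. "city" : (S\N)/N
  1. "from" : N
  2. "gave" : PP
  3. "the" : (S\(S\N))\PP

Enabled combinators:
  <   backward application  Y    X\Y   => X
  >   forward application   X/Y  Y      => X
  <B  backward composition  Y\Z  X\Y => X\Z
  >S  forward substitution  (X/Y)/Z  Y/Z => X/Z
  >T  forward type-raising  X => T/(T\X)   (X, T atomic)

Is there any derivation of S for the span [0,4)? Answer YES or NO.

[0,4] S   <
  [0,2] S\N   >
    [0,1] "city" : (S\N)/N
    [1,2] "from" : N
  [2,4] S\(S\N)   <
    [2,3] "gave" : PP
    [3,4] "the" : (S\(S\N))\PP

YES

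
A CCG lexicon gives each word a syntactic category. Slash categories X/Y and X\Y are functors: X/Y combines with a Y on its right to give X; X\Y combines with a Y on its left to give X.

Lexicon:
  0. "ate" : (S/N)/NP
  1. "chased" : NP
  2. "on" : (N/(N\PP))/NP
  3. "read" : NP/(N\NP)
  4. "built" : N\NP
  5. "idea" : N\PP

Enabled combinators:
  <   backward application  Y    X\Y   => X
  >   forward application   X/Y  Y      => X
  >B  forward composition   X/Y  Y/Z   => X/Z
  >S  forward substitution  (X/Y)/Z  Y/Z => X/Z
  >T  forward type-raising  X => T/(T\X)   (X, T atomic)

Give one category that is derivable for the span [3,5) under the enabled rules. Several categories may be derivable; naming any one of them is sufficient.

NP

[0,6] S   >
  [0,2] S/N   >
    [0,1] "ate" : (S/N)/NP
    [1,2] "chased" : NP
  [2,6] N   >
    [2,5] N/(N\PP)   >
      [2,3] "on" : (N/(N\PP))/NP
      [3,5] NP   >
        [3,4] "read" : NP/(N\NP)
        [4,5] "built" : N\NP
    [5,6] "idea" : N\PP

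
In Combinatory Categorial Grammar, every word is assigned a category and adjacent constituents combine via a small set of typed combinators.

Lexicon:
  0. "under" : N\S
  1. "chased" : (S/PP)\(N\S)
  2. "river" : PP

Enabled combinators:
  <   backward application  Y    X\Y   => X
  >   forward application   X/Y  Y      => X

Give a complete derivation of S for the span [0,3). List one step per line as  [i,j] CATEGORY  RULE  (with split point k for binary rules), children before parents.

[0,1] N\S  lex  "under"
[1,2] (S/PP)\(N\S)  lex  "chased"
[0,2] S/PP  <  k=1
[2,3] PP  lex  "river"
[0,3] S  >  k=2

[0,3] S   >
  [0,2] S/PP   <
    [0,1] "under" : N\S
    [1,2] "chased" : (S/PP)\(N\S)
  [2,3] "river" : PP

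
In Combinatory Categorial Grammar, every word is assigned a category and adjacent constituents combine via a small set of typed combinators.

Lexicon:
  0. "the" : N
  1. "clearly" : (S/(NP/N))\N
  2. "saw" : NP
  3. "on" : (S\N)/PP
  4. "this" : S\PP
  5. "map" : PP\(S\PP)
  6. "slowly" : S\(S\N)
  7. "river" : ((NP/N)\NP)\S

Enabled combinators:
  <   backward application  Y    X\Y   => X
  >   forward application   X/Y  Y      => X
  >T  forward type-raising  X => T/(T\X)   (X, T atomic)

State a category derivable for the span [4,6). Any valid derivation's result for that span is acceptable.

PP

[0,8] S   >
  [0,2] S/(NP/N)   <
    [0,1] "the" : N
    [1,2] "clearly" : (S/(NP/N))\N
  [2,8] NP/N   <
    [2,3] "saw" : NP
    [3,8] (NP/N)\NP   <
      [3,7] S   <
        [3,6] S\N   >
          [3,4] "on" : (S\N)/PP
          [4,6] PP   <
            [4,5] "this" : S\PP
            [5,6] "map" : PP\(S\PP)
        [6,7] "slowly" : S\(S\N)
      [7,8] "river" : ((NP/N)\NP)\S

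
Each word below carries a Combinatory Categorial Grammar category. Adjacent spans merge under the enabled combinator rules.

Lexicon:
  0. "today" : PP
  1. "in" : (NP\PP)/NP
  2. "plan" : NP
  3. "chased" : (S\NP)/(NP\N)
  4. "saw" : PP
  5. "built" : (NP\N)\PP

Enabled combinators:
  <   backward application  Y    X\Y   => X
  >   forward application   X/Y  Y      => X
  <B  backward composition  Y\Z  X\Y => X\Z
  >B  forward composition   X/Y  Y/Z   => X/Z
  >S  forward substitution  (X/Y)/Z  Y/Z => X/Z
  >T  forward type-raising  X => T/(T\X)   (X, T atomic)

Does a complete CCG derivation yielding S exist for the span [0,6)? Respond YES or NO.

[0,6] S   <
  [0,3] NP   <
    [0,1] "today" : PP
    [1,3] NP\PP   >
      [1,2] "in" : (NP\PP)/NP
      [2,3] "plan" : NP
  [3,6] S\NP   >
    [3,4] "chased" : (S\NP)/(NP\N)
    [4,6] NP\N   <
      [4,5] "saw" : PP
      [5,6] "built" : (NP\N)\PP

YES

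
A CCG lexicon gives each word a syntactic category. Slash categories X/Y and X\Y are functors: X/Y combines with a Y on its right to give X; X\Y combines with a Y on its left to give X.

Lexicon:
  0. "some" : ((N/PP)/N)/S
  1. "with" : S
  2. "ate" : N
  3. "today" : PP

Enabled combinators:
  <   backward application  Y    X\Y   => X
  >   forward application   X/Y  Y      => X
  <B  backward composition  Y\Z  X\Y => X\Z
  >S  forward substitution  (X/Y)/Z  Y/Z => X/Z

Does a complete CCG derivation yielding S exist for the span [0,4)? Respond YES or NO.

((N/PP)/N)/S S N PP
CKY chart[0,4] = {N}; S ∉ chart

NO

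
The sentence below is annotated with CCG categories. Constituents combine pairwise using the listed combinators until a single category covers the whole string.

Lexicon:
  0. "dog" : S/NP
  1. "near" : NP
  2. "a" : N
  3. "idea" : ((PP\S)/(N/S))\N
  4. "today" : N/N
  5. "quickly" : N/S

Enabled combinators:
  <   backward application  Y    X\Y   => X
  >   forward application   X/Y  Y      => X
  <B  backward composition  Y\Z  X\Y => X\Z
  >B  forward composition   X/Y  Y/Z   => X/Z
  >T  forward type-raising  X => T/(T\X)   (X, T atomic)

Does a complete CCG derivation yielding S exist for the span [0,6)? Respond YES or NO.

NO

S/NP NP N ((PP\S)/(N/S))\N N/N N/S
CKY chart[0,6] = {N/(N\PP), NP/(NP\PP), PP, PP/(PP\PP), S/(S\PP)}; S ∉ chart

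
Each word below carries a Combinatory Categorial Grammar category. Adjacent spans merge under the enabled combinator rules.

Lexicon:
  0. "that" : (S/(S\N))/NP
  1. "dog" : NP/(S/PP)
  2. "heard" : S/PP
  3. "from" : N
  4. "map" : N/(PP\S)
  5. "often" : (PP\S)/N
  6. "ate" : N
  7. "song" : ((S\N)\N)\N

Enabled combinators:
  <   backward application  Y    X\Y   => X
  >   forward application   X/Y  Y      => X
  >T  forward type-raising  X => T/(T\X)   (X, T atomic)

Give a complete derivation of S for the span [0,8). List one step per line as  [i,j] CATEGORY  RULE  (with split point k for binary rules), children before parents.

[0,8] S   >
  [0,3] S/(S\N)   >
    [0,1] "that" : (S/(S\N))/NP
    [1,3] NP   >
      [1,2] "dog" : NP/(S/PP)
      [2,3] "heard" : S/PP
  [3,8] S\N   <
    [3,4] "from" : N
    [4,8] (S\N)\N   <
      [4,7] N   >
        [4,5] "map" : N/(PP\S)
        [5,7] PP\S   >
          [5,6] "often" : (PP\S)/N
          [6,7] "ate" : N
      [7,8] "song" : ((S\N)\N)\N

[0,1] (S/(S\N))/NP  lex  "that"
[1,2] NP/(S/PP)  lex  "dog"
[2,3] S/PP  lex  "heard"
[1,3] NP  >  k=2
[0,3] S/(S\N)  >  k=1
[3,4] N  lex  "from"
[4,5] N/(PP\S)  lex  "map"
[5,6] (PP\S)/N  lex  "often"
[6,7] N  lex  "ate"
[5,7] PP\S  >  k=6
[4,7] N  >  k=5
[7,8] ((S\N)\N)\N  lex  "song"
[4,8] (S\N)\N  <  k=7
[3,8] S\N  <  k=4
[0,8] S  >  k=3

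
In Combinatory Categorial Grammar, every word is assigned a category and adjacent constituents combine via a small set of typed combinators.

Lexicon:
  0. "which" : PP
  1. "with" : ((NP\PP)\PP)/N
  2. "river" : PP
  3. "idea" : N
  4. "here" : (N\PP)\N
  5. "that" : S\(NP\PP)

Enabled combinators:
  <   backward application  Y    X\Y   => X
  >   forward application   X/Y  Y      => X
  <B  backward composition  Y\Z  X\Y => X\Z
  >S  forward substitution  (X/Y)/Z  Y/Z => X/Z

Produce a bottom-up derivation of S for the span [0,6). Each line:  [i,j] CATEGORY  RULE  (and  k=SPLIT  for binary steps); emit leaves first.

[0,6] S   <
  [0,5] NP\PP   <
    [0,1] "which" : PP
    [1,5] (NP\PP)\PP   >
      [1,2] "with" : ((NP\PP)\PP)/N
      [2,5] N   <
        [2,3] "river" : PP
        [3,5] N\PP   <
          [3,4] "idea" : N
          [4,5] "here" : (N\PP)\N
  [5,6] "that" : S\(NP\PP)

[0,1] PP  lex  "which"
[1,2] ((NP\PP)\PP)/N  lex  "with"
[2,3] PP  lex  "river"
[3,4] N  lex  "idea"
[4,5] (N\PP)\N  lex  "here"
[3,5] N\PP  <  k=4
[2,5] N  <  k=3
[1,5] (NP\PP)\PP  >  k=2
[0,5] NP\PP  <  k=1
[5,6] S\(NP\PP)  lex  "that"
[0,6] S  <  k=5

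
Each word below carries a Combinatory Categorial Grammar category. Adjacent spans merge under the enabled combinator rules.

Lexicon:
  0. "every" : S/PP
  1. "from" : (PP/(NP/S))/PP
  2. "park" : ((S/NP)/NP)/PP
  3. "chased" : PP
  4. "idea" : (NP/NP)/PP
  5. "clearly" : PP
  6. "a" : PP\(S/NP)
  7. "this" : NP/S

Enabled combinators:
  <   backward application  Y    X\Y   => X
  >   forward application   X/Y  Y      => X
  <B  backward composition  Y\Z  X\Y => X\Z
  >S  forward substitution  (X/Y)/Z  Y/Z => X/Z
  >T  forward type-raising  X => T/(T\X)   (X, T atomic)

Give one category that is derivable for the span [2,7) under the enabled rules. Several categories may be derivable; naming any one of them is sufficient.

[0,8] S   >
  [0,1] "every" : S/PP
  [1,8] PP   >
    [1,7] PP/(NP/S)   >
      [1,2] "from" : (PP/(NP/S))/PP
      [2,7] PP   <
        [2,6] S/NP   >S
          [2,4] (S/NP)/NP   >
            [2,3] "park" : ((S/NP)/NP)/PP
            [3,4] "chased" : PP
          [4,6] NP/NP   >
            [4,5] "idea" : (NP/NP)/PP
            [5,6] "clearly" : PP
        [6,7] "a" : PP\(S/NP)
    [7,8] "this" : NP/S

PP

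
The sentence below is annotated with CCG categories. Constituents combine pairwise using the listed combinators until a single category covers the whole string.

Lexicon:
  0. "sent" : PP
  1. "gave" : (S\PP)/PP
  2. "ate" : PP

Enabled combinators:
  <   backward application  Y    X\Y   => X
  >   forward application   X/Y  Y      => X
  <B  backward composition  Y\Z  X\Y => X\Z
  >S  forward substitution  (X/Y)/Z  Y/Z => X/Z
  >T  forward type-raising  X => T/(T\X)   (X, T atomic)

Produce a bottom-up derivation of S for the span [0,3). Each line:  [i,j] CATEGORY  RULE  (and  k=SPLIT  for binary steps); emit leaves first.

[0,1] PP  lex  "sent"
[0,1] S/(S\PP)  >T
[1,2] (S\PP)/PP  lex  "gave"
[2,3] PP  lex  "ate"
[1,3] S\PP  >  k=2
[0,3] S  >  k=1

[0,3] S   >
  [0,1] S/(S\PP)   >T
    [0,1] "sent" : PP
  [1,3] S\PP   >
    [1,2] "gave" : (S\PP)/PP
    [2,3] "ate" : PP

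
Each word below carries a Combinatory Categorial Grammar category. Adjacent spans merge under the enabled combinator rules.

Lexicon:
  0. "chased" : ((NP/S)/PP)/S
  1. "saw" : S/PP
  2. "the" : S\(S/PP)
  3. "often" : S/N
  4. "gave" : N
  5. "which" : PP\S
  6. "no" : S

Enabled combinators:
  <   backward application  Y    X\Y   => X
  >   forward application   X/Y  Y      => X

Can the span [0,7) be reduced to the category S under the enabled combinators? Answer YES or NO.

((NP/S)/PP)/S S/PP S\(S/PP) S/N N PP\S S
CKY chart[0,7] = {NP}; S ∉ chart

NO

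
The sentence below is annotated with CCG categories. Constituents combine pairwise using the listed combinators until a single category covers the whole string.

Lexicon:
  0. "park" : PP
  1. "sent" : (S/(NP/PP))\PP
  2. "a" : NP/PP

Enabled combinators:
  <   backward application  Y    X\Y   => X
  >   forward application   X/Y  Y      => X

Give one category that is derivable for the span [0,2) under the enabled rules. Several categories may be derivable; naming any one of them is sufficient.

[0,3] S   >
  [0,2] S/(NP/PP)   <
    [0,1] "park" : PP
    [1,2] "sent" : (S/(NP/PP))\PP
  [2,3] "a" : NP/PP

S/(NP/PP)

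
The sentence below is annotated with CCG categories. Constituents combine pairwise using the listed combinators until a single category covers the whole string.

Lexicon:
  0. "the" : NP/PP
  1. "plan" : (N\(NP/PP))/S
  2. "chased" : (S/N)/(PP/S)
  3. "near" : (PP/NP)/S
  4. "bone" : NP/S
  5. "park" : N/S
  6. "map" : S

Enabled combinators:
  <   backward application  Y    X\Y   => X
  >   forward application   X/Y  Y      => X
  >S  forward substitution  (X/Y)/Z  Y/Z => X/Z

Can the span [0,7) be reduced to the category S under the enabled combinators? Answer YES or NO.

NO

NP/PP (N\(NP/PP))/S (S/N)/(PP/S) (PP/NP)/S NP/S N/S S
CKY chart[0,7] = {N}; S ∉ chart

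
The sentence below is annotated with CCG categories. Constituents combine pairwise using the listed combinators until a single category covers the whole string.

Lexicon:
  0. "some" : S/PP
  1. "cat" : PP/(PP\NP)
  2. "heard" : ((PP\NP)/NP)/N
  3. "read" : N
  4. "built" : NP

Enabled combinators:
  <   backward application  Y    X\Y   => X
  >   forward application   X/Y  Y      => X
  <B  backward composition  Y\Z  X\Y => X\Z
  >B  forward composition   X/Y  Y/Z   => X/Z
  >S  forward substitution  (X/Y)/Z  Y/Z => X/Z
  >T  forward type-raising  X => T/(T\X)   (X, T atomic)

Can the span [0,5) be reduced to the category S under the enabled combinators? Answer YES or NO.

[0,5] S   >
  [0,1] "some" : S/PP
  [1,5] PP   >
    [1,2] "cat" : PP/(PP\NP)
    [2,5] PP\NP   >
      [2,4] (PP\NP)/NP   >
        [2,3] "heard" : ((PP\NP)/NP)/N
        [3,4] "read" : N
      [4,5] "built" : NP

YES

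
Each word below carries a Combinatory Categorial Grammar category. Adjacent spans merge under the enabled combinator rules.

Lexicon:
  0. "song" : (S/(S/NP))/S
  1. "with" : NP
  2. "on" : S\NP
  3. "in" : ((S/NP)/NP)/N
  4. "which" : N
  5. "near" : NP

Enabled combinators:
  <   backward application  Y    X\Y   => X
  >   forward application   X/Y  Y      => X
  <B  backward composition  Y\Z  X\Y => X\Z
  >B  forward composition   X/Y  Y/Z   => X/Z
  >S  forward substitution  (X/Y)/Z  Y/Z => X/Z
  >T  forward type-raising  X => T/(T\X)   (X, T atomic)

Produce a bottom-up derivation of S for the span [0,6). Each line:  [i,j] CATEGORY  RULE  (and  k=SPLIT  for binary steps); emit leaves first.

[0,6] S   >
  [0,3] S/(S/NP)   >
    [0,1] "song" : (S/(S/NP))/S
    [1,3] S   <
      [1,2] "with" : NP
      [2,3] "on" : S\NP
  [3,6] S/NP   >
    [3,5] (S/NP)/NP   >
      [3,4] "in" : ((S/NP)/NP)/N
      [4,5] "which" : N
    [5,6] "near" : NP

[0,1] (S/(S/NP))/S  lex  "song"
[1,2] NP  lex  "with"
[2,3] S\NP  lex  "on"
[1,3] S  <  k=2
[0,3] S/(S/NP)  >  k=1
[3,4] ((S/NP)/NP)/N  lex  "in"
[4,5] N  lex  "which"
[3,5] (S/NP)/NP  >  k=4
[5,6] NP  lex  "near"
[3,6] S/NP  >  k=5
[0,6] S  >  k=3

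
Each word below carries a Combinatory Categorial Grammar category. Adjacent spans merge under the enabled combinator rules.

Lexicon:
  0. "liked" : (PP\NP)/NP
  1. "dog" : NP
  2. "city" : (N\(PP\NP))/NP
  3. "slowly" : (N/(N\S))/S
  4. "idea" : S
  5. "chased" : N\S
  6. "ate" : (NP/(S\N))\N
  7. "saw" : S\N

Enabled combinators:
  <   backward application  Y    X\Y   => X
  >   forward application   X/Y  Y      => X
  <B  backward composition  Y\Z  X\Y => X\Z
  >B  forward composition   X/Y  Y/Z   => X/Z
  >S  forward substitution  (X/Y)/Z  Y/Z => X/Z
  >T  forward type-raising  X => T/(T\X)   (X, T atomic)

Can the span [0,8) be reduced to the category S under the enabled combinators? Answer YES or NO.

NO

(PP\NP)/NP NP (N\(PP\NP))/NP (N/(N\S))/S S N\S (NP/(S\N))\N S\N
CKY chart[0,8] = {N, N/(N\N), NP/(NP\N), PP/(PP\N), S/(S\N)}; S ∉ chart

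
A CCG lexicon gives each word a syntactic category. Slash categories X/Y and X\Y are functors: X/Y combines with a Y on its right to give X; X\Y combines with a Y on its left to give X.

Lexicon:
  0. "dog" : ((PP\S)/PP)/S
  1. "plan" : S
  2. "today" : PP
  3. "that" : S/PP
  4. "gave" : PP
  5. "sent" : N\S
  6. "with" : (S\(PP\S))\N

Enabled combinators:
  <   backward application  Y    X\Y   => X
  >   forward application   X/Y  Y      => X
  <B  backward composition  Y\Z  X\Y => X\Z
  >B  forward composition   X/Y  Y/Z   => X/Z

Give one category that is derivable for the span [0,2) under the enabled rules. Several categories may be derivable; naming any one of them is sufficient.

(PP\S)/PP

[0,7] S   <
  [0,3] PP\S   >
    [0,2] (PP\S)/PP   >
      [0,1] "dog" : ((PP\S)/PP)/S
      [1,2] "plan" : S
    [2,3] "today" : PP
  [3,7] S\(PP\S)   <
    [3,6] N   <
      [3,5] S   >
        [3,4] "that" : S/PP
        [4,5] "gave" : PP
      [5,6] "sent" : N\S
    [6,7] "with" : (S\(PP\S))\N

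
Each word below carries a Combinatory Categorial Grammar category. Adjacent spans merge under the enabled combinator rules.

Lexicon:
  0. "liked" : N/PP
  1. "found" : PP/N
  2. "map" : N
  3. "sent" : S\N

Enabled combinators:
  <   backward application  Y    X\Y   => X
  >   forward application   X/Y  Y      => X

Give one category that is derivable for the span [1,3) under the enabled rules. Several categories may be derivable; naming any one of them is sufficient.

PP

[0,4] S   <
  [0,3] N   >
    [0,1] "liked" : N/PP
    [1,3] PP   >
      [1,2] "found" : PP/N
      [2,3] "map" : N
  [3,4] "sent" : S\N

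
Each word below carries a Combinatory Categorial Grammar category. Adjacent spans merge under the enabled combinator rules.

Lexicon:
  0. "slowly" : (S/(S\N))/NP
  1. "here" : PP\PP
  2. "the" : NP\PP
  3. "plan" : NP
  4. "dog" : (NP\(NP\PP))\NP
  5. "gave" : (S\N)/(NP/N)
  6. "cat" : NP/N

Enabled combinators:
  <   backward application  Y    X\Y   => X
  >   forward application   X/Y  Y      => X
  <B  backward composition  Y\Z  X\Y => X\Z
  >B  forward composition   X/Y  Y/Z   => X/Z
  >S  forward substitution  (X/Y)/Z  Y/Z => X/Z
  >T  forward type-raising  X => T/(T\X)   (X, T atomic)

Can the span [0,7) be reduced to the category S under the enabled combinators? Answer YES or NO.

YES

[0,7] S   >
  [0,5] S/(S\N)   >
    [0,1] "slowly" : (S/(S\N))/NP
    [1,5] NP   <
      [1,3] NP\PP   <B
        [1,2] "here" : PP\PP
        [2,3] "the" : NP\PP
      [3,5] NP\(NP\PP)   <
        [3,4] "plan" : NP
        [4,5] "dog" : (NP\(NP\PP))\NP
  [5,7] S\N   >
    [5,6] "gave" : (S\N)/(NP/N)
    [6,7] "cat" : NP/N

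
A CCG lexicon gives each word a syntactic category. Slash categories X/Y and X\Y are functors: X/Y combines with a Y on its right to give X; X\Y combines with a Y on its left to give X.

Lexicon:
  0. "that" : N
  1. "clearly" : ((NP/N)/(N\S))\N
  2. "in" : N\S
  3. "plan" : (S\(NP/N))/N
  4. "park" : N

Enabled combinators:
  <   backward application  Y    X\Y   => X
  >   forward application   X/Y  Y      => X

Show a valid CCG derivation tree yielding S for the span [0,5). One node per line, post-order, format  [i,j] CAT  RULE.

[0,1] N  lex  "that"
[1,2] ((NP/N)/(N\S))\N  lex  "clearly"
[0,2] (NP/N)/(N\S)  <  k=1
[2,3] N\S  lex  "in"
[0,3] NP/N  >  k=2
[3,4] (S\(NP/N))/N  lex  "plan"
[4,5] N  lex  "park"
[3,5] S\(NP/N)  >  k=4
[0,5] S  <  k=3

[0,5] S   <
  [0,3] NP/N   >
    [0,2] (NP/N)/(N\S)   <
      [0,1] "that" : N
      [1,2] "clearly" : ((NP/N)/(N\S))\N
    [2,3] "in" : N\S
  [3,5] S\(NP/N)   >
    [3,4] "plan" : (S\(NP/N))/N
    [4,5] "park" : N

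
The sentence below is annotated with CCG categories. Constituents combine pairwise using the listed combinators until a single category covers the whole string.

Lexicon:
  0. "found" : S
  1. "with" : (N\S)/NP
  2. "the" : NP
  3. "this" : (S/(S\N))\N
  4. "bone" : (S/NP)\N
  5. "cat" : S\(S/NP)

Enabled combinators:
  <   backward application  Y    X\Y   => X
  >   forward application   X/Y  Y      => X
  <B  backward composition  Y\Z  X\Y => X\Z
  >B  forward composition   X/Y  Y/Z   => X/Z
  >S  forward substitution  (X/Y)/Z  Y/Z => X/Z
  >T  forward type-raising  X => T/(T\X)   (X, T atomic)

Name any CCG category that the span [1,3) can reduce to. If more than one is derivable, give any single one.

N\S

[0,6] S   >
  [0,4] S/(S\N)   <
    [0,3] N   >
      [0,1] N/(N\S)   >T
        [0,1] "found" : S
      [1,3] N\S   >
        [1,2] "with" : (N\S)/NP
        [2,3] "the" : NP
    [3,4] "this" : (S/(S\N))\N
  [4,6] S\N   <B
    [4,5] "bone" : (S/NP)\N
    [5,6] "cat" : S\(S/NP)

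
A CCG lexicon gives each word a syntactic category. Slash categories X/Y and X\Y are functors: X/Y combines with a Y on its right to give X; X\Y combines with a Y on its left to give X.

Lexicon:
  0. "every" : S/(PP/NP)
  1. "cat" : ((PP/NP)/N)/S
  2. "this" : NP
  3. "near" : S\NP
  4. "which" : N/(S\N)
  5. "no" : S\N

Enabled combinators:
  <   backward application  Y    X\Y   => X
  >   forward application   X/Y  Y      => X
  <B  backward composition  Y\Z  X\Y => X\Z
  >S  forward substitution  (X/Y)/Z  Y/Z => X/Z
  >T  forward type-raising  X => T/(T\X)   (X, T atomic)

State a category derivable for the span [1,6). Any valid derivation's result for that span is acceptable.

[0,6] S   >
  [0,1] "every" : S/(PP/NP)
  [1,6] PP/NP   >
    [1,4] (PP/NP)/N   >
      [1,2] "cat" : ((PP/NP)/N)/S
      [2,4] S   >
        [2,3] S/(S\NP)   >T
          [2,3] "this" : NP
        [3,4] "near" : S\NP
    [4,6] N   >
      [4,5] "which" : N/(S\N)
      [5,6] "no" : S\N

PP/NP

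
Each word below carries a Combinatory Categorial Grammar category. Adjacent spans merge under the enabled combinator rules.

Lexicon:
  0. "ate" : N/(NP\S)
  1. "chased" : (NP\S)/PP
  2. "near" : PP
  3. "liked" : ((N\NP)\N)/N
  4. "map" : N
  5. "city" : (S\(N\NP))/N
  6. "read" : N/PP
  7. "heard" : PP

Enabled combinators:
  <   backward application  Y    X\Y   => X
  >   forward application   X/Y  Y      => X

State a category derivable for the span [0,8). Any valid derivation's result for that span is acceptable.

[0,8] S   <
  [0,5] N\NP   <
    [0,3] N   >
      [0,1] "ate" : N/(NP\S)
      [1,3] NP\S   >
        [1,2] "chased" : (NP\S)/PP
        [2,3] "near" : PP
    [3,5] (N\NP)\N   >
      [3,4] "liked" : ((N\NP)\N)/N
      [4,5] "map" : N
  [5,8] S\(N\NP)   >
    [5,6] "city" : (S\(N\NP))/N
    [6,8] N   >
      [6,7] "read" : N/PP
      [7,8] "heard" : PP

S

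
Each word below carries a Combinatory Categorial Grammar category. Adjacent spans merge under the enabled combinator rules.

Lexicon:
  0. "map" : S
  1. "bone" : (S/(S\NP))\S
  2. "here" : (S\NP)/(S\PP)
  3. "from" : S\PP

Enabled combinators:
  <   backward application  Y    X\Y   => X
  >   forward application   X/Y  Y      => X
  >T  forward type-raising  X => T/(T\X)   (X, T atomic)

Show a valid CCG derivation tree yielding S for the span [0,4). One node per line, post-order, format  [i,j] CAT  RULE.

[0,4] S   >
  [0,2] S/(S\NP)   <
    [0,1] "map" : S
    [1,2] "bone" : (S/(S\NP))\S
  [2,4] S\NP   >
    [2,3] "here" : (S\NP)/(S\PP)
    [3,4] "from" : S\PP

[0,1] S  lex  "map"
[1,2] (S/(S\NP))\S  lex  "bone"
[0,2] S/(S\NP)  <  k=1
[2,3] (S\NP)/(S\PP)  lex  "here"
[3,4] S\PP  lex  "from"
[2,4] S\NP  >  k=3
[0,4] S  >  k=2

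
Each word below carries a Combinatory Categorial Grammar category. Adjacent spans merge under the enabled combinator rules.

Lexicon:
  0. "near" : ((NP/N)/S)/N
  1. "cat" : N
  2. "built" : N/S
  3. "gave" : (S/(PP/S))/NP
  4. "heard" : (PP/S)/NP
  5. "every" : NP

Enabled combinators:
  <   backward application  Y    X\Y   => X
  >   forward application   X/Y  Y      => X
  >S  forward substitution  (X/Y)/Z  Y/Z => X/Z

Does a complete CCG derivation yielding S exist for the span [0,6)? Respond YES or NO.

NO

((NP/N)/S)/N N N/S (S/(PP/S))/NP (PP/S)/NP NP
CKY chart[0,6] = {NP}; S ∉ chart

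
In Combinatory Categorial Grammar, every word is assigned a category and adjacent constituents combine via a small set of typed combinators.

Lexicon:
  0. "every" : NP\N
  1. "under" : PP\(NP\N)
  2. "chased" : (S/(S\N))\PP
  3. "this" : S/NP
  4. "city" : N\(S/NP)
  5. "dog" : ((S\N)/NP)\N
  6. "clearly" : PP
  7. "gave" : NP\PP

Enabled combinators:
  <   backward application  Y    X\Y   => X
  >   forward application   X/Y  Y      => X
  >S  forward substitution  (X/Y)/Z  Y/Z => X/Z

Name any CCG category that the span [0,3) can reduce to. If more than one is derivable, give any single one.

[0,8] S   >
  [0,3] S/(S\N)   <
    [0,2] PP   <
      [0,1] "every" : NP\N
      [1,2] "under" : PP\(NP\N)
    [2,3] "chased" : (S/(S\N))\PP
  [3,8] S\N   >
    [3,6] (S\N)/NP   <
      [3,5] N   <
        [3,4] "this" : S/NP
        [4,5] "city" : N\(S/NP)
      [5,6] "dog" : ((S\N)/NP)\N
    [6,8] NP   <
      [6,7] "clearly" : PP
      [7,8] "gave" : NP\PP

S/(S\N)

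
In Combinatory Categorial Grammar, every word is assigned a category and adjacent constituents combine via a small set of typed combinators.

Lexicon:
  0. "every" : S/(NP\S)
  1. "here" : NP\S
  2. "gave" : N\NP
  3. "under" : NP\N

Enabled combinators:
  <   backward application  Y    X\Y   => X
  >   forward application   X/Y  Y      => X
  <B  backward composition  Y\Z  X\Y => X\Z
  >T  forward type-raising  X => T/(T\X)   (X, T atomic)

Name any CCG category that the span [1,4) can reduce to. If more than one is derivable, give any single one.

NP\S

[0,4] S   >
  [0,1] "every" : S/(NP\S)
  [1,4] NP\S   <B
    [1,3] N\S   <B
      [1,2] "here" : NP\S
      [2,3] "gave" : N\NP
    [3,4] "under" : NP\N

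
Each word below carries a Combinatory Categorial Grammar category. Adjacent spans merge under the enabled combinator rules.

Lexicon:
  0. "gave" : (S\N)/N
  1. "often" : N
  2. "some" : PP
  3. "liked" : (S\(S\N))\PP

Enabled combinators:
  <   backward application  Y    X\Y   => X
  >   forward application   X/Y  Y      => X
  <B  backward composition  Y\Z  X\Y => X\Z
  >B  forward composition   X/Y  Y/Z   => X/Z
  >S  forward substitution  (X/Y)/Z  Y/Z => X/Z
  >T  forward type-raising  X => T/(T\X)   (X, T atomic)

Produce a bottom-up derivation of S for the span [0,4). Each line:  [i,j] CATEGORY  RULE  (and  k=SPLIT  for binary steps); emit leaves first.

[0,1] (S\N)/N  lex  "gave"
[1,2] N  lex  "often"
[0,2] S\N  >  k=1
[2,3] PP  lex  "some"
[3,4] (S\(S\N))\PP  lex  "liked"
[2,4] S\(S\N)  <  k=3
[0,4] S  <  k=2

[0,4] S   <
  [0,2] S\N   >
    [0,1] "gave" : (S\N)/N
    [1,2] "often" : N
  [2,4] S\(S\N)   <
    [2,3] "some" : PP
    [3,4] "liked" : (S\(S\N))\PP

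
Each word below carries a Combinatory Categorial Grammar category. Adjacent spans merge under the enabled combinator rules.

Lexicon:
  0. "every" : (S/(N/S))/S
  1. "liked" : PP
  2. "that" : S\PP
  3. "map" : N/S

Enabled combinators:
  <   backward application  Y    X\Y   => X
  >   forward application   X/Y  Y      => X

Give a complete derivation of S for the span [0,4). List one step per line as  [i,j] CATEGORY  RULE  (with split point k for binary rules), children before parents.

[0,1] (S/(N/S))/S  lex  "every"
[1,2] PP  lex  "liked"
[2,3] S\PP  lex  "that"
[1,3] S  <  k=2
[0,3] S/(N/S)  >  k=1
[3,4] N/S  lex  "map"
[0,4] S  >  k=3

[0,4] S   >
  [0,3] S/(N/S)   >
    [0,1] "every" : (S/(N/S))/S
    [1,3] S   <
      [1,2] "liked" : PP
      [2,3] "that" : S\PP
  [3,4] "map" : N/S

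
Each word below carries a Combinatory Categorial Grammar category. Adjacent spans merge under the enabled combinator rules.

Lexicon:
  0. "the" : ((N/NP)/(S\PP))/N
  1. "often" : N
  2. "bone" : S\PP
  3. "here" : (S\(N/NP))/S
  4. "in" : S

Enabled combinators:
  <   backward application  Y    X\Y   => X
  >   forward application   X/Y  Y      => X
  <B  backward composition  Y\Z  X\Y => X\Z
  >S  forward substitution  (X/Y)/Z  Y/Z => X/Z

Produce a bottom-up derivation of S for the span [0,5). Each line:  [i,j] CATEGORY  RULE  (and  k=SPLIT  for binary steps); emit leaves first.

[0,5] S   <
  [0,3] N/NP   >
    [0,2] (N/NP)/(S\PP)   >
      [0,1] "the" : ((N/NP)/(S\PP))/N
      [1,2] "often" : N
    [2,3] "bone" : S\PP
  [3,5] S\(N/NP)   >
    [3,4] "here" : (S\(N/NP))/S
    [4,5] "in" : S

[0,1] ((N/NP)/(S\PP))/N  lex  "the"
[1,2] N  lex  "often"
[0,2] (N/NP)/(S\PP)  >  k=1
[2,3] S\PP  lex  "bone"
[0,3] N/NP  >  k=2
[3,4] (S\(N/NP))/S  lex  "here"
[4,5] S  lex  "in"
[3,5] S\(N/NP)  >  k=4
[0,5] S  <  k=3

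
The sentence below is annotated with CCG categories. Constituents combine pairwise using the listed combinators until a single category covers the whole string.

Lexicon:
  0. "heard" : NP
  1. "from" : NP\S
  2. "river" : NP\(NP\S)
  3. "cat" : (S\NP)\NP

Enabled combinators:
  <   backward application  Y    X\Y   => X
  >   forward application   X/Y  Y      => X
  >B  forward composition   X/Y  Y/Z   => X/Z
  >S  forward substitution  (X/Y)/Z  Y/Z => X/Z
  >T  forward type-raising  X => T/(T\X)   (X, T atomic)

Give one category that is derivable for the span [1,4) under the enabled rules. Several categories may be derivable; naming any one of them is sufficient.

[0,4] S   >
  [0,1] S/(S\NP)   >T
    [0,1] "heard" : NP
  [1,4] S\NP   <
    [1,3] NP   <
      [1,2] "from" : NP\S
      [2,3] "river" : NP\(NP\S)
    [3,4] "cat" : (S\NP)\NP

S\NP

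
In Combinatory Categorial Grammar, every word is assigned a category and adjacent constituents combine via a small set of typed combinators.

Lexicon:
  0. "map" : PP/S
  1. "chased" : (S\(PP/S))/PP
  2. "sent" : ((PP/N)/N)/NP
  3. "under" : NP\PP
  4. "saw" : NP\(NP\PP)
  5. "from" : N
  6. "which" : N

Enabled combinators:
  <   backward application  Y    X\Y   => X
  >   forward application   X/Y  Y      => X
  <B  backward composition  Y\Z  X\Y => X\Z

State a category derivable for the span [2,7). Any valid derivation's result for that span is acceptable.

PP

[0,7] S   <
  [0,1] "map" : PP/S
  [1,7] S\(PP/S)   >
    [1,2] "chased" : (S\(PP/S))/PP
    [2,7] PP   >
      [2,6] PP/N   >
        [2,5] (PP/N)/N   >
          [2,3] "sent" : ((PP/N)/N)/NP
          [3,5] NP   <
            [3,4] "under" : NP\PP
            [4,5] "saw" : NP\(NP\PP)
        [5,6] "from" : N
      [6,7] "which" : N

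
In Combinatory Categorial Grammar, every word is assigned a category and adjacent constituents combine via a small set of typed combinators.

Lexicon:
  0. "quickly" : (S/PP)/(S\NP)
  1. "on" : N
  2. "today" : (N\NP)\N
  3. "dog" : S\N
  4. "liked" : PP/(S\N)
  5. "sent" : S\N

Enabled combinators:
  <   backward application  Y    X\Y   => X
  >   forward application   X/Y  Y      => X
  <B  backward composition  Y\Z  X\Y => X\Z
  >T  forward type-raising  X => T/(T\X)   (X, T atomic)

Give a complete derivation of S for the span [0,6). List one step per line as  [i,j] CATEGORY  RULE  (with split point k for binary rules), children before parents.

[0,6] S   >
  [0,4] S/PP   >
    [0,1] "quickly" : (S/PP)/(S\NP)
    [1,4] S\NP   <B
      [1,3] N\NP   <
        [1,2] "on" : N
        [2,3] "today" : (N\NP)\N
      [3,4] "dog" : S\N
  [4,6] PP   >
    [4,5] "liked" : PP/(S\N)
    [5,6] "sent" : S\N

[0,1] (S/PP)/(S\NP)  lex  "quickly"
[1,2] N  lex  "on"
[2,3] (N\NP)\N  lex  "today"
[1,3] N\NP  <  k=2
[3,4] S\N  lex  "dog"
[1,4] S\NP  <B  k=3
[0,4] S/PP  >  k=1
[4,5] PP/(S\N)  lex  "liked"
[5,6] S\N  lex  "sent"
[4,6] PP  >  k=5
[0,6] S  >  k=4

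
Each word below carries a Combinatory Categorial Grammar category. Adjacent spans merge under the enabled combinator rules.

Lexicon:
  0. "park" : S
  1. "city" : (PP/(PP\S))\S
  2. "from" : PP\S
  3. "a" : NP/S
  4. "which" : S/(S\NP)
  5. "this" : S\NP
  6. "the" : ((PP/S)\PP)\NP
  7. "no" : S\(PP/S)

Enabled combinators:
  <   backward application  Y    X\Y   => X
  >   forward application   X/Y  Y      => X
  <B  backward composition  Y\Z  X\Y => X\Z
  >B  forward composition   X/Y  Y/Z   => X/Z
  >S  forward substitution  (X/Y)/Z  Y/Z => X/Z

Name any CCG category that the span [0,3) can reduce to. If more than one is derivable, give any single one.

PP

[0,8] S   <
  [0,3] PP   >
    [0,2] PP/(PP\S)   <
      [0,1] "park" : S
      [1,2] "city" : (PP/(PP\S))\S
    [2,3] "from" : PP\S
  [3,8] S\PP   <B
    [3,7] (PP/S)\PP   <
      [3,6] NP   >
        [3,4] "a" : NP/S
        [4,6] S   >
          [4,5] "which" : S/(S\NP)
          [5,6] "this" : S\NP
      [6,7] "the" : ((PP/S)\PP)\NP
    [7,8] "no" : S\(PP/S)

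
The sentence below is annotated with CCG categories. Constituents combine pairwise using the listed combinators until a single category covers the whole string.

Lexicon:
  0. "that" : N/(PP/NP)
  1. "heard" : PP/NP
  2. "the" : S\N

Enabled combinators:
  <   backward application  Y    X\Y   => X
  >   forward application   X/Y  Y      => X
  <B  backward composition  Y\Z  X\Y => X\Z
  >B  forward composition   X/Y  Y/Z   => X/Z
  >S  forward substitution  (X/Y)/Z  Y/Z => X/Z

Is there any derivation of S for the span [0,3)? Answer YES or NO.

[0,3] S   <
  [0,2] N   >
    [0,1] "that" : N/(PP/NP)
    [1,2] "heard" : PP/NP
  [2,3] "the" : S\N

YES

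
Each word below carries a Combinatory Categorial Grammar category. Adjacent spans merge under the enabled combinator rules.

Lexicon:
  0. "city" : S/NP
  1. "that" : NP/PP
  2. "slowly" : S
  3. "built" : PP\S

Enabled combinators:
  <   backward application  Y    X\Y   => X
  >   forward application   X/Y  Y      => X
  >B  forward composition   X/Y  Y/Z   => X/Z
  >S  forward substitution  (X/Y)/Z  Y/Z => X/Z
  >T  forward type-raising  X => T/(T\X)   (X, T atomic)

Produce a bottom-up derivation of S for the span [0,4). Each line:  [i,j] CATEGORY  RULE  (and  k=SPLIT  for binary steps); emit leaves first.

[0,4] S   >
  [0,1] "city" : S/NP
  [1,4] NP   >
    [1,2] "that" : NP/PP
    [2,4] PP   <
      [2,3] "slowly" : S
      [3,4] "built" : PP\S

[0,1] S/NP  lex  "city"
[1,2] NP/PP  lex  "that"
[2,3] S  lex  "slowly"
[3,4] PP\S  lex  "built"
[2,4] PP  <  k=3
[1,4] NP  >  k=2
[0,4] S  >  k=1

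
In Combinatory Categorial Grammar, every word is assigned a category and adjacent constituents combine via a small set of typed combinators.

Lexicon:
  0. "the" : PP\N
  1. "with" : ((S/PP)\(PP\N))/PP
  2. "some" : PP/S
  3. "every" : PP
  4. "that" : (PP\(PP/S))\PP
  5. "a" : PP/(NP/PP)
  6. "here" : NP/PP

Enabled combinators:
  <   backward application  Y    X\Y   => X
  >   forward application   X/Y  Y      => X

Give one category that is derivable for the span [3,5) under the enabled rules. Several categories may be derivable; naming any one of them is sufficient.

PP\(PP/S)

[0,7] S   >
  [0,5] S/PP   <
    [0,1] "the" : PP\N
    [1,5] (S/PP)\(PP\N)   >
      [1,2] "with" : ((S/PP)\(PP\N))/PP
      [2,5] PP   <
        [2,3] "some" : PP/S
        [3,5] PP\(PP/S)   <
          [3,4] "every" : PP
          [4,5] "that" : (PP\(PP/S))\PP
  [5,7] PP   >
    [5,6] "a" : PP/(NP/PP)
    [6,7] "here" : NP/PP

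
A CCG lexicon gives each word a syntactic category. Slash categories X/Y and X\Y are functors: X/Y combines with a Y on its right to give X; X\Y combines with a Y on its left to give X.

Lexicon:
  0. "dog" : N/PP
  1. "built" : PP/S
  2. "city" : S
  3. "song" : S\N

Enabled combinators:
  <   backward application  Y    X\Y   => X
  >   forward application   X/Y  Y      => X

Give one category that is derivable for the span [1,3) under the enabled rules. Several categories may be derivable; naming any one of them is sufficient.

[0,4] S   <
  [0,3] N   >
    [0,1] "dog" : N/PP
    [1,3] PP   >
      [1,2] "built" : PP/S
      [2,3] "city" : S
  [3,4] "song" : S\N

PP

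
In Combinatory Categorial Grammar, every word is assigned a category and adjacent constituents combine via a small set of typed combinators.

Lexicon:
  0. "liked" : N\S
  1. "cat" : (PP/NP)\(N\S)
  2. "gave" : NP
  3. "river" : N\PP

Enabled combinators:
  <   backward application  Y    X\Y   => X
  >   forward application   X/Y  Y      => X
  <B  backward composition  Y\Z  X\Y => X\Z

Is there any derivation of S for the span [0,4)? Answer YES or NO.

N\S (PP/NP)\(N\S) NP N\PP
CKY chart[0,4] = {N}; S ∉ chart

NO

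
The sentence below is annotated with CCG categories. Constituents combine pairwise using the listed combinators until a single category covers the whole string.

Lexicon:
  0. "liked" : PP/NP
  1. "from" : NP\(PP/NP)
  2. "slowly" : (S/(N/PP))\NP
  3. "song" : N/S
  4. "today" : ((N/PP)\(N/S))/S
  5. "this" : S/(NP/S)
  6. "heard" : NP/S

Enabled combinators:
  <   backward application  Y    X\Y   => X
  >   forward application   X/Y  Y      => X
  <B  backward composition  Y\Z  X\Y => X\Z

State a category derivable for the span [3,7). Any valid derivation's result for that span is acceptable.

N/PP

[0,7] S   >
  [0,3] S/(N/PP)   <
    [0,2] NP   <
      [0,1] "liked" : PP/NP
      [1,2] "from" : NP\(PP/NP)
    [2,3] "slowly" : (S/(N/PP))\NP
  [3,7] N/PP   <
    [3,4] "song" : N/S
    [4,7] (N/PP)\(N/S)   >
      [4,5] "today" : ((N/PP)\(N/S))/S
      [5,7] S   >
        [5,6] "this" : S/(NP/S)
        [6,7] "heard" : NP/S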